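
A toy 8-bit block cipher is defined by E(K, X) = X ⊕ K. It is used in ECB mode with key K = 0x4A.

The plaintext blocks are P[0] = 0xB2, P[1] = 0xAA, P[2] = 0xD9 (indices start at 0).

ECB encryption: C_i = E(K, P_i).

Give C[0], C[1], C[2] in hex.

C[0]: E(K, 0xB2) = 0xF8.
C[1]: E(K, 0xAA) = 0xE0.
C[2]: E(K, 0xD9) = 0x93.

C[0] = 0xF8, C[1] = 0xE0, C[2] = 0x93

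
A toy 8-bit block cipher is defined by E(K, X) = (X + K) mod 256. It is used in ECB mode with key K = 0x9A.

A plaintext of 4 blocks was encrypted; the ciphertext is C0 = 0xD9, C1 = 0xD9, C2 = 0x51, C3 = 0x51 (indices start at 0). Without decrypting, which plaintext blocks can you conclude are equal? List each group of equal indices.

ECB encrypts each block independently with the same key, so equal ciphertext blocks imply equal plaintext blocks.
C0 = C1 = 0xD9, so P0 = P1.
C2 = C3 = 0x51, so P2 = P3.

P0 = P1; P2 = P3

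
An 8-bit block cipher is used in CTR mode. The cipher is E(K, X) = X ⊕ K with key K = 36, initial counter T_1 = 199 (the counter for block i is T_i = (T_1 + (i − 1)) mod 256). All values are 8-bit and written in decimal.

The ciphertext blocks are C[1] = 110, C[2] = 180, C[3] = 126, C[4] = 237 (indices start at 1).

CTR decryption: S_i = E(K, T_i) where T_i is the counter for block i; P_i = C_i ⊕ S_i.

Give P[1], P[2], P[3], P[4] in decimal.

P[1]: T = 199, S = E(K, T) = 227; 110 ⊕ 227 = 141.
P[2]: T = 200, S = E(K, T) = 236; 180 ⊕ 236 = 88.
P[3]: T = 201, S = E(K, T) = 237; 126 ⊕ 237 = 147.
P[4]: T = 202, S = E(K, T) = 238; 237 ⊕ 238 = 3.

P[1] = 141, P[2] = 88, P[3] = 147, P[4] = 3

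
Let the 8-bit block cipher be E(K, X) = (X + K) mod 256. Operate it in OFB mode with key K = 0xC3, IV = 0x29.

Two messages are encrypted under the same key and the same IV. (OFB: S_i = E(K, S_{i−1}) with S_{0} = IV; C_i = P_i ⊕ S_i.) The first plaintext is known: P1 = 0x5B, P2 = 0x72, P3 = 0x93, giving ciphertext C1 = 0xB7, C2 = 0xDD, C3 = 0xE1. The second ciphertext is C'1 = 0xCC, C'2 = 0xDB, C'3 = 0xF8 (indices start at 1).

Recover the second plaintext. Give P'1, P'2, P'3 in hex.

In OFB with a reused IV, both messages share the same keystream S_i, so C_i ⊕ C'_i = P_i ⊕ P'_i and thus P'_i = P_i ⊕ C_i ⊕ C'_i.
P'1: 0x5B ⊕ 0xB7 ⊕ 0xCC = 0x20.
P'2: 0x72 ⊕ 0xDD ⊕ 0xDB = 0x74.
P'3: 0x93 ⊕ 0xE1 ⊕ 0xF8 = 0x8A.

P'1 = 0x20, P'2 = 0x74, P'3 = 0x8A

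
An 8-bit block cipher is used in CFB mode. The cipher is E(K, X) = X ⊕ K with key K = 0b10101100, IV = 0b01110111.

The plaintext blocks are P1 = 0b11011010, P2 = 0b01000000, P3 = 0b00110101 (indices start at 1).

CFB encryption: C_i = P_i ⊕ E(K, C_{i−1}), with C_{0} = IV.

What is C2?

C2 = 0b11101101

C1: E(K, 0b01110111) = 0b11011011; 0b11011010 ⊕ 0b11011011 = 0b00000001.
C2: E(K, 0b00000001) = 0b10101101; 0b01000000 ⊕ 0b10101101 = 0b11101101.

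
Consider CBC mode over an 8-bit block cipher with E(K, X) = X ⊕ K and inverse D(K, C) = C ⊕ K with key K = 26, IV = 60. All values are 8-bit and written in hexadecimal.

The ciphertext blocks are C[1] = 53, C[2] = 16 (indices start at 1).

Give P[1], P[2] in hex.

CBC decryption: P_i = D(K, C_i) ⊕ C_{i−1}, with C_{0} = IV.
P[1]: D(K, 53) = 75; 75 ⊕ 60 = 15.
P[2]: D(K, 16) = 30; 30 ⊕ 53 = 63.

P[1] = 15, P[2] = 63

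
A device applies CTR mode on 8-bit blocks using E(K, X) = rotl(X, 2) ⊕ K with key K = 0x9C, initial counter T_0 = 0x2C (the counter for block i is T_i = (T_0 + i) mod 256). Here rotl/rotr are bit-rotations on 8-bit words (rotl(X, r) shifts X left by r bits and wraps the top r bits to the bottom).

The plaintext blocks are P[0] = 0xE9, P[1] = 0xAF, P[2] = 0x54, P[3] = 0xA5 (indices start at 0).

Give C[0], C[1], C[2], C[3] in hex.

C[0] = 0xC5, C[1] = 0x87, C[2] = 0x70, C[3] = 0x85

CTR encryption: S_i = E(K, T_i) where T_i is the counter for block i; C_i = P_i ⊕ S_i.
C[0]: T = 0x2C, S = E(K, T) = 0x2C; 0xE9 ⊕ 0x2C = 0xC5.
C[1]: T = 0x2D, S = E(K, T) = 0x28; 0xAF ⊕ 0x28 = 0x87.
C[2]: T = 0x2E, S = E(K, T) = 0x24; 0x54 ⊕ 0x24 = 0x70.
C[3]: T = 0x2F, S = E(K, T) = 0x20; 0xA5 ⊕ 0x20 = 0x85.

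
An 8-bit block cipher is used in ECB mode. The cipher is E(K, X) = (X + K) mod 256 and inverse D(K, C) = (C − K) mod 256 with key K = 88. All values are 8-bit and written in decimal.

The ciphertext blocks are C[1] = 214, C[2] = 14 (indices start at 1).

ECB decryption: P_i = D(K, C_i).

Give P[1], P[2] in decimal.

P[1] = 126, P[2] = 182

P[1]: D(K, 214) = 126.
P[2]: D(K, 14) = 182.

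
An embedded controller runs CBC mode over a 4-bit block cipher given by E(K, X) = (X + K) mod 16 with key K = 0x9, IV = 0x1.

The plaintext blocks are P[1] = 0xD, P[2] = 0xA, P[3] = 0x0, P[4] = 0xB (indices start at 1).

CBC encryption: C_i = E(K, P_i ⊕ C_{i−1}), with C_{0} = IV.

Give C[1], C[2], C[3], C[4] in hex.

C[1]: P[1] ⊕ 0x1 = 0xC; E(K, 0xC) = 0x5.
C[2]: P[2] ⊕ 0x5 = 0xF; E(K, 0xF) = 0x8.
C[3]: P[3] ⊕ 0x8 = 0x8; E(K, 0x8) = 0x1.
C[4]: P[4] ⊕ 0x1 = 0xA; E(K, 0xA) = 0x3.

C[1] = 0x5, C[2] = 0x8, C[3] = 0x1, C[4] = 0x3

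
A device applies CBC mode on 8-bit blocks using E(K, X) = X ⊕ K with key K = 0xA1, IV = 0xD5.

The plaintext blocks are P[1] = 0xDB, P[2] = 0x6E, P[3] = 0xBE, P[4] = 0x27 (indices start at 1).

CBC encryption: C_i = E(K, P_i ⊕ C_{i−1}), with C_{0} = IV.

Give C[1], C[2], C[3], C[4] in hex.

C[1]: P[1] ⊕ 0xD5 = 0x0E; E(K, 0x0E) = 0xAF.
C[2]: P[2] ⊕ 0xAF = 0xC1; E(K, 0xC1) = 0x60.
C[3]: P[3] ⊕ 0x60 = 0xDE; E(K, 0xDE) = 0x7F.
C[4]: P[4] ⊕ 0x7F = 0x58; E(K, 0x58) = 0xF9.

C[1] = 0xAF, C[2] = 0x60, C[3] = 0x7F, C[4] = 0xF9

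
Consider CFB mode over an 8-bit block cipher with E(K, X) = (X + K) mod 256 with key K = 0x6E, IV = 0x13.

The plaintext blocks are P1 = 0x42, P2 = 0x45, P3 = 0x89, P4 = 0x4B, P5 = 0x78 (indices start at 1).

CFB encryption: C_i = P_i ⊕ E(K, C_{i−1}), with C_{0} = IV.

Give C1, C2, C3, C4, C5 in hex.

C1: E(K, 0x13) = 0x81; 0x42 ⊕ 0x81 = 0xC3.
C2: E(K, 0xC3) = 0x31; 0x45 ⊕ 0x31 = 0x74.
C3: E(K, 0x74) = 0xE2; 0x89 ⊕ 0xE2 = 0x6B.
C4: E(K, 0x6B) = 0xD9; 0x4B ⊕ 0xD9 = 0x92.
C5: E(K, 0x92) = 0x00; 0x78 ⊕ 0x00 = 0x78.

C1 = 0xC3, C2 = 0x74, C3 = 0x6B, C4 = 0x92, C5 = 0x78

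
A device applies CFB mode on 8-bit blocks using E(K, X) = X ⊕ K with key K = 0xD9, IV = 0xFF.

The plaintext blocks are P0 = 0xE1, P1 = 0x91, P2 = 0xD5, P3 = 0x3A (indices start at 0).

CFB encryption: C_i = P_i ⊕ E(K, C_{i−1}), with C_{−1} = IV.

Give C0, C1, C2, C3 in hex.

C0: E(K, 0xFF) = 0x26; 0xE1 ⊕ 0x26 = 0xC7.
C1: E(K, 0xC7) = 0x1E; 0x91 ⊕ 0x1E = 0x8F.
C2: E(K, 0x8F) = 0x56; 0xD5 ⊕ 0x56 = 0x83.
C3: E(K, 0x83) = 0x5A; 0x3A ⊕ 0x5A = 0x60.

C0 = 0xC7, C1 = 0x8F, C2 = 0x83, C3 = 0x60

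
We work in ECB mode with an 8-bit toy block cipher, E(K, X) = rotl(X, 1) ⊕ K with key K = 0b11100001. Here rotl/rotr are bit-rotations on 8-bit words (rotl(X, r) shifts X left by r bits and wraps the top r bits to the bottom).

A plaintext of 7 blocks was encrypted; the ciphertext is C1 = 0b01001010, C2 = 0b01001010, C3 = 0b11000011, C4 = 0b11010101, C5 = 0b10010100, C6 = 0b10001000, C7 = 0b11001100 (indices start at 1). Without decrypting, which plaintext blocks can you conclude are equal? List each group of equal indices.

P1 = P2

ECB encrypts each block independently with the same key, so equal ciphertext blocks imply equal plaintext blocks.
C1 = C2 = 0b01001010, so P1 = P2.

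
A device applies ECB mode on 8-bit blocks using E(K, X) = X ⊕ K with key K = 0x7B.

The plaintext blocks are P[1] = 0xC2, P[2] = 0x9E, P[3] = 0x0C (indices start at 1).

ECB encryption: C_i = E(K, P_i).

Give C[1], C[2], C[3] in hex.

C[1]: E(K, 0xC2) = 0xB9.
C[2]: E(K, 0x9E) = 0xE5.
C[3]: E(K, 0x0C) = 0x77.

C[1] = 0xB9, C[2] = 0xE5, C[3] = 0x77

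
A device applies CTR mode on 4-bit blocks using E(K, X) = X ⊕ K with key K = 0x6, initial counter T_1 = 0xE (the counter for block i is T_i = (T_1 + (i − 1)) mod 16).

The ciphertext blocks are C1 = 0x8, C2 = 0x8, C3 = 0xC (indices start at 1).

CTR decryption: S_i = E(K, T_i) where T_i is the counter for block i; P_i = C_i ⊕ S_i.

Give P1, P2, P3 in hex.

P1: T = 0xE, S = E(K, T) = 0x8; 0x8 ⊕ 0x8 = 0x0.
P2: T = 0xF, S = E(K, T) = 0x9; 0x8 ⊕ 0x9 = 0x1.
P3: T = 0x0, S = E(K, T) = 0x6; 0xC ⊕ 0x6 = 0xA.

P1 = 0x0, P2 = 0x1, P3 = 0xA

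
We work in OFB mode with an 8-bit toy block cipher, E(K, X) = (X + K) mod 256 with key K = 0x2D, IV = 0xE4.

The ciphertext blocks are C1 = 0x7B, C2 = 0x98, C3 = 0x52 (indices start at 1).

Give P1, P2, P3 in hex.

P1 = 0x6A, P2 = 0xA6, P3 = 0x39

OFB decryption: S_i = E(K, S_{i−1}) with S_{0} = IV; P_i = C_i ⊕ S_i.
P1: S = E(K, 0xE4) = 0x11; 0x7B ⊕ 0x11 = 0x6A.
P2: S = E(K, 0x11) = 0x3E; 0x98 ⊕ 0x3E = 0xA6.
P3: S = E(K, 0x3E) = 0x6B; 0x52 ⊕ 0x6B = 0x39.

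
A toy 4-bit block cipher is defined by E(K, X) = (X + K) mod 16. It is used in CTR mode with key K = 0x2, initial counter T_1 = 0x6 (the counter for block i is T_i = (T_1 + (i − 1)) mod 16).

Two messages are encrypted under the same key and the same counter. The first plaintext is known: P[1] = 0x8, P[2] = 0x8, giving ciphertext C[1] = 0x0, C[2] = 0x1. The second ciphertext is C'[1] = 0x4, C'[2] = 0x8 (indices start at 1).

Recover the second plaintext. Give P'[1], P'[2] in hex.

In CTR with a reused counter, both messages share the same keystream S_i, so C_i ⊕ C'_i = P_i ⊕ P'_i and thus P'_i = P_i ⊕ C_i ⊕ C'_i.
P'[1]: 0x8 ⊕ 0x0 ⊕ 0x4 = 0xC.
P'[2]: 0x8 ⊕ 0x1 ⊕ 0x8 = 0x1.

P'[1] = 0xC, P'[2] = 0x1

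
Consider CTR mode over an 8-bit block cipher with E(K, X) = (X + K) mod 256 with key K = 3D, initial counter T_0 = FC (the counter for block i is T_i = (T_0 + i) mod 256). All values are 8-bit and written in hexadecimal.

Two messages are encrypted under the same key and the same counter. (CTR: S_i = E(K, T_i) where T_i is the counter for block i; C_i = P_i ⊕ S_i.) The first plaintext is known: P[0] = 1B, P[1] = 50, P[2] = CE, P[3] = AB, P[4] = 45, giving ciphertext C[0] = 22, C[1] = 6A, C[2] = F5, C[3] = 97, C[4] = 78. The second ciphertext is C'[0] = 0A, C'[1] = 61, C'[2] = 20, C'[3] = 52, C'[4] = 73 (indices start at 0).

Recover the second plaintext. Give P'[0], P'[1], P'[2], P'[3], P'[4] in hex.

P'[0] = 33, P'[1] = 5B, P'[2] = 1B, P'[3] = 6E, P'[4] = 4E

In CTR with a reused counter, both messages share the same keystream S_i, so C_i ⊕ C'_i = P_i ⊕ P'_i and thus P'_i = P_i ⊕ C_i ⊕ C'_i.
P'[0]: 1B ⊕ 22 ⊕ 0A = 33.
P'[1]: 50 ⊕ 6A ⊕ 61 = 5B.
P'[2]: CE ⊕ F5 ⊕ 20 = 1B.
P'[3]: AB ⊕ 97 ⊕ 52 = 6E.
P'[4]: 45 ⊕ 78 ⊕ 73 = 4E.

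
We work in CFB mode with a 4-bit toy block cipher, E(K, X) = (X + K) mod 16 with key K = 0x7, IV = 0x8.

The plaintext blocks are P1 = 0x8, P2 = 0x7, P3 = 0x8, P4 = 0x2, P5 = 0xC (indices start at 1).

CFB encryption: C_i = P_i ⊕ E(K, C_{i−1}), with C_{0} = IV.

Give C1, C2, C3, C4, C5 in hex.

C1: E(K, 0x8) = 0xF; 0x8 ⊕ 0xF = 0x7.
C2: E(K, 0x7) = 0xE; 0x7 ⊕ 0xE = 0x9.
C3: E(K, 0x9) = 0x0; 0x8 ⊕ 0x0 = 0x8.
C4: E(K, 0x8) = 0xF; 0x2 ⊕ 0xF = 0xD.
C5: E(K, 0xD) = 0x4; 0xC ⊕ 0x4 = 0x8.

C1 = 0x7, C2 = 0x9, C3 = 0x8, C4 = 0xD, C5 = 0x8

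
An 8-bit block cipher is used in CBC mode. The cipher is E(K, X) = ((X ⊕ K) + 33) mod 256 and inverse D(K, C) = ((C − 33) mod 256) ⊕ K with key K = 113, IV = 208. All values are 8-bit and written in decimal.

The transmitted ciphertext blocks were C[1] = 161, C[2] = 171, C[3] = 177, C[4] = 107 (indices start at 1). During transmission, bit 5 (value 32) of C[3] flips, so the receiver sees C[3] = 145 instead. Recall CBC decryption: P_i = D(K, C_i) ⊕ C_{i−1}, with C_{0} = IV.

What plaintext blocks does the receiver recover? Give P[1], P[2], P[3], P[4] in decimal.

P[1] = 33, P[2] = 90, P[3] = 170, P[4] = 170

Only C[3] changed, to 145. In CBC, a change in C_i garbles P_i and flips the same bit in P_{i+1}. Decrypting the received ciphertext:
P[1]: D(K, 161) = 241; 241 ⊕ 208 = 33.
P[2]: D(K, 171) = 251; 251 ⊕ 161 = 90.
P[3]: D(K, 145) = 1; 1 ⊕ 171 = 170.
P[4]: D(K, 107) = 59; 59 ⊕ 145 = 170.
Blocks that differ from the original plaintext: P[3], P[4].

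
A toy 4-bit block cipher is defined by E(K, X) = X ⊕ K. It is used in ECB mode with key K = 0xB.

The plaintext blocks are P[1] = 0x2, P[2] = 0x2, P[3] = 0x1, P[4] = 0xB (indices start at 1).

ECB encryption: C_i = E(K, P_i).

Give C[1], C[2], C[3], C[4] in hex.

C[1]: E(K, 0x2) = 0x9.
C[2]: E(K, 0x2) = 0x9.
C[3]: E(K, 0x1) = 0xA.
C[4]: E(K, 0xB) = 0x0.

C[1] = 0x9, C[2] = 0x9, C[3] = 0xA, C[4] = 0x0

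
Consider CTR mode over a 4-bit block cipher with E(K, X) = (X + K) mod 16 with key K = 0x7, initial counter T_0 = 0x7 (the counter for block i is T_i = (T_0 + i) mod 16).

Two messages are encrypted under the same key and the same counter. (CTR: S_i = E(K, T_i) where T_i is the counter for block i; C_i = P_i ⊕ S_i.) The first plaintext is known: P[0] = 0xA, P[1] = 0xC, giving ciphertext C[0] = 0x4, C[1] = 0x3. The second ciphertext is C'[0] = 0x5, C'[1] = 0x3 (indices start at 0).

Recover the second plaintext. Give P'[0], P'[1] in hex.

P'[0] = 0xB, P'[1] = 0xC

In CTR with a reused counter, both messages share the same keystream S_i, so C_i ⊕ C'_i = P_i ⊕ P'_i and thus P'_i = P_i ⊕ C_i ⊕ C'_i.
P'[0]: 0xA ⊕ 0x4 ⊕ 0x5 = 0xB.
P'[1]: 0xC ⊕ 0x3 ⊕ 0x3 = 0xC.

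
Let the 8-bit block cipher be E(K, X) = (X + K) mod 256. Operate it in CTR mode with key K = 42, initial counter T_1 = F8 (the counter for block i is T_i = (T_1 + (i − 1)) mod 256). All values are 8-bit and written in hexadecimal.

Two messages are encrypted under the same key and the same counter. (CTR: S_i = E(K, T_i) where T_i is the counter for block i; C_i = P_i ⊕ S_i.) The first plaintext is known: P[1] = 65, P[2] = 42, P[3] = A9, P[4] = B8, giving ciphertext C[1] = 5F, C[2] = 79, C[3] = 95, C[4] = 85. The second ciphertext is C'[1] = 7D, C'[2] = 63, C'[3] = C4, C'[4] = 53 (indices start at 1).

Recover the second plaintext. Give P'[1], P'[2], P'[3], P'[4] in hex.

In CTR with a reused counter, both messages share the same keystream S_i, so C_i ⊕ C'_i = P_i ⊕ P'_i and thus P'_i = P_i ⊕ C_i ⊕ C'_i.
P'[1]: 65 ⊕ 5F ⊕ 7D = 47.
P'[2]: 42 ⊕ 79 ⊕ 63 = 58.
P'[3]: A9 ⊕ 95 ⊕ C4 = F8.
P'[4]: B8 ⊕ 85 ⊕ 53 = 6E.

P'[1] = 47, P'[2] = 58, P'[3] = F8, P'[4] = 6E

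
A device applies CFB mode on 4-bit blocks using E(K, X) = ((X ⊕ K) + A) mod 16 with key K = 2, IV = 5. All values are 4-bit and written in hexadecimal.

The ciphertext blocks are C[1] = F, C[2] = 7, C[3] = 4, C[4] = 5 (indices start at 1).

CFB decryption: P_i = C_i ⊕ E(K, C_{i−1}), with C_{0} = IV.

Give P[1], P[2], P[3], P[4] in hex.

P[1] = E, P[2] = 0, P[3] = B, P[4] = 5

P[1]: E(K, 5) = 1; F ⊕ 1 = E.
P[2]: E(K, F) = 7; 7 ⊕ 7 = 0.
P[3]: E(K, 7) = F; 4 ⊕ F = B.
P[4]: E(K, 4) = 0; 5 ⊕ 0 = 5.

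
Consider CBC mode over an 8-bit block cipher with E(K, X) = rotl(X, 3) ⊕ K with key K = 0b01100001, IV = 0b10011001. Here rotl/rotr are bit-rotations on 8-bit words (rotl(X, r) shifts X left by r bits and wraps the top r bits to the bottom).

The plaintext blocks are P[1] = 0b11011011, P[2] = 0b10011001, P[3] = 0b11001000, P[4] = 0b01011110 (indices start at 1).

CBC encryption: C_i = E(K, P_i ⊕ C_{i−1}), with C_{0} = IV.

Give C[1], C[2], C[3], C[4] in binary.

C[1]: P[1] ⊕ 0b10011001 = 0b01000010; E(K, 0b01000010) = 0b01110011.
C[2]: P[2] ⊕ 0b01110011 = 0b11101010; E(K, 0b11101010) = 0b00110110.
C[3]: P[3] ⊕ 0b00110110 = 0b11111110; E(K, 0b11111110) = 0b10010110.
C[4]: P[4] ⊕ 0b10010110 = 0b11001000; E(K, 0b11001000) = 0b00100111.

C[1] = 0b01110011, C[2] = 0b00110110, C[3] = 0b10010110, C[4] = 0b00100111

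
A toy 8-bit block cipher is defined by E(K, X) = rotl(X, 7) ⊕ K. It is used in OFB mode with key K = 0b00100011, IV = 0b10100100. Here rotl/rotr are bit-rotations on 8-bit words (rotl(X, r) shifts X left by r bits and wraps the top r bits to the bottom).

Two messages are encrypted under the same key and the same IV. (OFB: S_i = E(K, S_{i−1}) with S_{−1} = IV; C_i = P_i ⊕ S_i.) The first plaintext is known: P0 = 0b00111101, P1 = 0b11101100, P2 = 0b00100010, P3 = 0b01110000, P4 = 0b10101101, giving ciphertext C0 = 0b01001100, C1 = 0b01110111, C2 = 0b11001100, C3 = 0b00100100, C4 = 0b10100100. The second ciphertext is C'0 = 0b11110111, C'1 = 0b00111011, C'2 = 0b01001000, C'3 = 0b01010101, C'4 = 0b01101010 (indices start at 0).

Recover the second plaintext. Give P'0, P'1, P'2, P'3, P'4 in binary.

P'0 = 0b10000110, P'1 = 0b10100000, P'2 = 0b10100110, P'3 = 0b00000001, P'4 = 0b01100011

In OFB with a reused IV, both messages share the same keystream S_i, so C_i ⊕ C'_i = P_i ⊕ P'_i and thus P'_i = P_i ⊕ C_i ⊕ C'_i.
P'0: 0b00111101 ⊕ 0b01001100 ⊕ 0b11110111 = 0b10000110.
P'1: 0b11101100 ⊕ 0b01110111 ⊕ 0b00111011 = 0b10100000.
P'2: 0b00100010 ⊕ 0b11001100 ⊕ 0b01001000 = 0b10100110.
P'3: 0b01110000 ⊕ 0b00100100 ⊕ 0b01010101 = 0b00000001.
P'4: 0b10101101 ⊕ 0b10100100 ⊕ 0b01101010 = 0b01100011.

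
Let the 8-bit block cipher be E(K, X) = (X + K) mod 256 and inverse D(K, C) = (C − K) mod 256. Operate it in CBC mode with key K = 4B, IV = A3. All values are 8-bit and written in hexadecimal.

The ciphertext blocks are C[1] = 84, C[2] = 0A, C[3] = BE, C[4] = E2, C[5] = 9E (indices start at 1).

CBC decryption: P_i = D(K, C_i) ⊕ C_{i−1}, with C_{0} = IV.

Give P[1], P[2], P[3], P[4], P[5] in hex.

P[1] = 9A, P[2] = 3B, P[3] = 79, P[4] = 29, P[5] = B1

P[1]: D(K, 84) = 39; 39 ⊕ A3 = 9A.
P[2]: D(K, 0A) = BF; BF ⊕ 84 = 3B.
P[3]: D(K, BE) = 73; 73 ⊕ 0A = 79.
P[4]: D(K, E2) = 97; 97 ⊕ BE = 29.
P[5]: D(K, 9E) = 53; 53 ⊕ E2 = B1.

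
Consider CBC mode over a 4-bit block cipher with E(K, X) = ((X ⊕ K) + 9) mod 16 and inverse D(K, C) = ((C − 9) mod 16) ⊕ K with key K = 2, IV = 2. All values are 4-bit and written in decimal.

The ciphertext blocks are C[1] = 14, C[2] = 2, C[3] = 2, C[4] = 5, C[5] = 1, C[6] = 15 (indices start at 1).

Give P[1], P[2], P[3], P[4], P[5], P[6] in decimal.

P[1] = 5, P[2] = 5, P[3] = 9, P[4] = 12, P[5] = 15, P[6] = 5

CBC decryption: P_i = D(K, C_i) ⊕ C_{i−1}, with C_{0} = IV.
P[1]: D(K, 14) = 7; 7 ⊕ 2 = 5.
P[2]: D(K, 2) = 11; 11 ⊕ 14 = 5.
P[3]: D(K, 2) = 11; 11 ⊕ 2 = 9.
P[4]: D(K, 5) = 14; 14 ⊕ 2 = 12.
P[5]: D(K, 1) = 10; 10 ⊕ 5 = 15.
P[6]: D(K, 15) = 4; 4 ⊕ 1 = 5.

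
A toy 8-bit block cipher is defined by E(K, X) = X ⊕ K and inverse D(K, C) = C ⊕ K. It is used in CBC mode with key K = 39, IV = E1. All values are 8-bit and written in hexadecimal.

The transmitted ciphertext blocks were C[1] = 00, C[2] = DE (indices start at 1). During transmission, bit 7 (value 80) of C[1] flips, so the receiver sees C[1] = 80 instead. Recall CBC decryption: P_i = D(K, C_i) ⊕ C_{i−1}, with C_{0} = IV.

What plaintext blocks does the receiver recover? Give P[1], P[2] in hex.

P[1] = 58, P[2] = 67

Only C[1] changed, to 80. In CBC, a change in C_i garbles P_i and flips the same bit in P_{i+1}. Decrypting the received ciphertext:
P[1]: D(K, 80) = B9; B9 ⊕ E1 = 58.
P[2]: D(K, DE) = E7; E7 ⊕ 80 = 67.
Blocks that differ from the original plaintext: P[1], P[2].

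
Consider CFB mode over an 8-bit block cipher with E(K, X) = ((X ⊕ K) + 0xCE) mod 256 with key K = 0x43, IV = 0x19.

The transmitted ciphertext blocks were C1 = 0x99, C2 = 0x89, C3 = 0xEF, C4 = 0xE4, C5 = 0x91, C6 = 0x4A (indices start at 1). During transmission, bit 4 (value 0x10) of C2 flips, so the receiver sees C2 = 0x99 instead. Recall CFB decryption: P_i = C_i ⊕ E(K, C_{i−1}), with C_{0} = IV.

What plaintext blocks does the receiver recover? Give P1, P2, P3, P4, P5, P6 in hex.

Only C2 changed, to 0x99. In CFB, a change in C_i flips the same bit in P_i and garbles P_{i+1}. Decrypting the received ciphertext:
P1: E(K, 0x19) = 0x28; 0x99 ⊕ 0x28 = 0xB1.
P2: E(K, 0x99) = 0xA8; 0x99 ⊕ 0xA8 = 0x31.
P3: E(K, 0x99) = 0xA8; 0xEF ⊕ 0xA8 = 0x47.
P4: E(K, 0xEF) = 0x7A; 0xE4 ⊕ 0x7A = 0x9E.
P5: E(K, 0xE4) = 0x75; 0x91 ⊕ 0x75 = 0xE4.
P6: E(K, 0x91) = 0xA0; 0x4A ⊕ 0xA0 = 0xEA.
Blocks that differ from the original plaintext: P2, P3.

P1 = 0xB1, P2 = 0x31, P3 = 0x47, P4 = 0x9E, P5 = 0xE4, P6 = 0xEA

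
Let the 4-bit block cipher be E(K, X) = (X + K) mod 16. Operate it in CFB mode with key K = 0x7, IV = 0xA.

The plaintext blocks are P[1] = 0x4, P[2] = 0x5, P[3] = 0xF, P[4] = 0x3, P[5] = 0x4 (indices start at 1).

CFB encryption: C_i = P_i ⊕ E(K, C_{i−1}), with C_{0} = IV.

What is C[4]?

C[1]: E(K, 0xA) = 0x1; 0x4 ⊕ 0x1 = 0x5.
C[2]: E(K, 0x5) = 0xC; 0x5 ⊕ 0xC = 0x9.
C[3]: E(K, 0x9) = 0x0; 0xF ⊕ 0x0 = 0xF.
C[4]: E(K, 0xF) = 0x6; 0x3 ⊕ 0x6 = 0x5.

C[4] = 0x5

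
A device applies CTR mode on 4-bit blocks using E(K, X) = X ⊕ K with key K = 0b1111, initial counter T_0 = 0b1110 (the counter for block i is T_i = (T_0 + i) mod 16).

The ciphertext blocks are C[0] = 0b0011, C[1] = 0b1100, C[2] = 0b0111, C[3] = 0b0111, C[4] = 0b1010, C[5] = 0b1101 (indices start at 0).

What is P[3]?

P[3] = 0b1001

CTR decryption: S_i = E(K, T_i) where T_i is the counter for block i; P_i = C_i ⊕ S_i.
P[3]: T = 0b0001, S = E(K, T) = 0b1110; 0b0111 ⊕ 0b1110 = 0b1001.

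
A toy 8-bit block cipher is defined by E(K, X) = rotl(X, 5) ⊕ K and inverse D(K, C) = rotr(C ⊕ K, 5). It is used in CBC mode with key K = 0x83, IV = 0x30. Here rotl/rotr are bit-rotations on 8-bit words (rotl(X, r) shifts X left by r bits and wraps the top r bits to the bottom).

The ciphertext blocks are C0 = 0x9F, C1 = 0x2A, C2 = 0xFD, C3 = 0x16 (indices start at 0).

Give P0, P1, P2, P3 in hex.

P0 = 0xD0, P1 = 0xD2, P2 = 0xD9, P3 = 0x51

CBC decryption: P_i = D(K, C_i) ⊕ C_{i−1}, with C_{−1} = IV.
P0: D(K, 0x9F) = 0xE0; 0xE0 ⊕ 0x30 = 0xD0.
P1: D(K, 0x2A) = 0x4D; 0x4D ⊕ 0x9F = 0xD2.
P2: D(K, 0xFD) = 0xF3; 0xF3 ⊕ 0x2A = 0xD9.
P3: D(K, 0x16) = 0xAC; 0xAC ⊕ 0xFD = 0x51.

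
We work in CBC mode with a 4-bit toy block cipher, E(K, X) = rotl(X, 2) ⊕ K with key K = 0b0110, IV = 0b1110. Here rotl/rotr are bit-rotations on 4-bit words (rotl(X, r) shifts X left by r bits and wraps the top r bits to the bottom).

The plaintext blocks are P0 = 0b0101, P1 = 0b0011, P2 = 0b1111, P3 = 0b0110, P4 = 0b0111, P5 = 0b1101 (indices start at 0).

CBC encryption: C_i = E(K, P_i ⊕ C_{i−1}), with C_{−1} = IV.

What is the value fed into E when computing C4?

0b0110

C0: P0 ⊕ 0b1110 = 0b1011; E(K, 0b1011) = 0b1000.
C1: P1 ⊕ 0b1000 = 0b1011; E(K, 0b1011) = 0b1000.
C2: P2 ⊕ 0b1000 = 0b0111; E(K, 0b0111) = 0b1011.
C3: P3 ⊕ 0b1011 = 0b1101; E(K, 0b1101) = 0b0001.
C4: P4 ⊕ 0b0001 = 0b0110; E(K, 0b0110) = 0b1111.
So the input to E for block 4 is 0b0110.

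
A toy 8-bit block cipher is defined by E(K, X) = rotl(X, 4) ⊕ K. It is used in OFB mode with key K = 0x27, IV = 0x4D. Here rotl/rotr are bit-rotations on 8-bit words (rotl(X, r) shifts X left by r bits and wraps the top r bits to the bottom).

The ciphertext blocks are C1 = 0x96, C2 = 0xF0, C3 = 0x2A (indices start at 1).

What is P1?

OFB decryption: S_i = E(K, S_{i−1}) with S_{0} = IV; P_i = C_i ⊕ S_i.
P1: S = E(K, 0x4D) = 0xF3; 0x96 ⊕ 0xF3 = 0x65.

P1 = 0x65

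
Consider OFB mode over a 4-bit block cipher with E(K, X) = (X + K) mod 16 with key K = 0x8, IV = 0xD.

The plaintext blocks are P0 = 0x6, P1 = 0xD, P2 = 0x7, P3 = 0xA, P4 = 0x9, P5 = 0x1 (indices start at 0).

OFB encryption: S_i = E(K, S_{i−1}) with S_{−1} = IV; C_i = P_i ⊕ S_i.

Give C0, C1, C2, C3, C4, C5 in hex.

C0: S = E(K, 0xD) = 0x5; 0x6 ⊕ 0x5 = 0x3.
C1: S = E(K, 0x5) = 0xD; 0xD ⊕ 0xD = 0x0.
C2: S = E(K, 0xD) = 0x5; 0x7 ⊕ 0x5 = 0x2.
C3: S = E(K, 0x5) = 0xD; 0xA ⊕ 0xD = 0x7.
C4: S = E(K, 0xD) = 0x5; 0x9 ⊕ 0x5 = 0xC.
C5: S = E(K, 0x5) = 0xD; 0x1 ⊕ 0xD = 0xC.

C0 = 0x3, C1 = 0x0, C2 = 0x2, C3 = 0x7, C4 = 0xC, C5 = 0xC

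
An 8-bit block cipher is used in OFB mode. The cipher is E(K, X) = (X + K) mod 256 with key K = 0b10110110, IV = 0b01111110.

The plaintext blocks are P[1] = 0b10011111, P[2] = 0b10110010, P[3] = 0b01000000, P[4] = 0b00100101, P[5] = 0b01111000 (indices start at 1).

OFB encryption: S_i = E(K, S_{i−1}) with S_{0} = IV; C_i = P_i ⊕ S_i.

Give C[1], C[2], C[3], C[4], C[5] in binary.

C[1] = 0b10101011, C[2] = 0b01011000, C[3] = 0b11100000, C[4] = 0b01110011, C[5] = 0b01110100

C[1]: S = E(K, 0b01111110) = 0b00110100; 0b10011111 ⊕ 0b00110100 = 0b10101011.
C[2]: S = E(K, 0b00110100) = 0b11101010; 0b10110010 ⊕ 0b11101010 = 0b01011000.
C[3]: S = E(K, 0b11101010) = 0b10100000; 0b01000000 ⊕ 0b10100000 = 0b11100000.
C[4]: S = E(K, 0b10100000) = 0b01010110; 0b00100101 ⊕ 0b01010110 = 0b01110011.
C[5]: S = E(K, 0b01010110) = 0b00001100; 0b01111000 ⊕ 0b00001100 = 0b01110100.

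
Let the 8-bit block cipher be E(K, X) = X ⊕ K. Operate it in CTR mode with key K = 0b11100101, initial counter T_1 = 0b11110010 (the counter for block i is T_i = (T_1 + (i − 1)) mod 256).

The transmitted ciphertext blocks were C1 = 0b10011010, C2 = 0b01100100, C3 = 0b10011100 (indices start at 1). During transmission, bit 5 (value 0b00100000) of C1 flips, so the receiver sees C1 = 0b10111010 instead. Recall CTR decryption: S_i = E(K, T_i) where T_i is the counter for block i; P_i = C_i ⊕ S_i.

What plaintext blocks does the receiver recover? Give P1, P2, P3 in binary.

P1 = 0b10101101, P2 = 0b01110010, P3 = 0b10001101

Only C1 changed, to 0b10111010. In CTR, a change in C_i flips the same bit in P_i only; the keystream is unaffected. Decrypting the received ciphertext:
P1: T = 0b11110010, S = E(K, T) = 0b00010111; 0b10111010 ⊕ 0b00010111 = 0b10101101.
P2: T = 0b11110011, S = E(K, T) = 0b00010110; 0b01100100 ⊕ 0b00010110 = 0b01110010.
P3: T = 0b11110100, S = E(K, T) = 0b00010001; 0b10011100 ⊕ 0b00010001 = 0b10001101.
Blocks that differ from the original plaintext: P1.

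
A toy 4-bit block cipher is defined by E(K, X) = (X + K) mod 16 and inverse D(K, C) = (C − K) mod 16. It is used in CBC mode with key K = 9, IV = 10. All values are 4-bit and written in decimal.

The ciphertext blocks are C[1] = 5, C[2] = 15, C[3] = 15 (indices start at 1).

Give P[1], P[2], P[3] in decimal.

CBC decryption: P_i = D(K, C_i) ⊕ C_{i−1}, with C_{0} = IV.
P[1]: D(K, 5) = 12; 12 ⊕ 10 = 6.
P[2]: D(K, 15) = 6; 6 ⊕ 5 = 3.
P[3]: D(K, 15) = 6; 6 ⊕ 15 = 9.

P[1] = 6, P[2] = 3, P[3] = 9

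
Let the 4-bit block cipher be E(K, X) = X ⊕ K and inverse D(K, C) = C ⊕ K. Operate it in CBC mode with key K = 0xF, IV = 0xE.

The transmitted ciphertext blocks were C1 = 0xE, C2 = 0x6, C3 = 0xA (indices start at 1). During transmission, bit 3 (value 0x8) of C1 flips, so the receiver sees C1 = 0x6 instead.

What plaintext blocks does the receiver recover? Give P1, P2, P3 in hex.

P1 = 0x7, P2 = 0xF, P3 = 0x3

CBC decryption: P_i = D(K, C_i) ⊕ C_{i−1}, with C_{0} = IV.
Only C1 changed, to 0x6. In CBC, a change in C_i garbles P_i and flips the same bit in P_{i+1}. Decrypting the received ciphertext:
P1: D(K, 0x6) = 0x9; 0x9 ⊕ 0xE = 0x7.
P2: D(K, 0x6) = 0x9; 0x9 ⊕ 0x6 = 0xF.
P3: D(K, 0xA) = 0x5; 0x5 ⊕ 0x6 = 0x3.
Blocks that differ from the original plaintext: P1, P2.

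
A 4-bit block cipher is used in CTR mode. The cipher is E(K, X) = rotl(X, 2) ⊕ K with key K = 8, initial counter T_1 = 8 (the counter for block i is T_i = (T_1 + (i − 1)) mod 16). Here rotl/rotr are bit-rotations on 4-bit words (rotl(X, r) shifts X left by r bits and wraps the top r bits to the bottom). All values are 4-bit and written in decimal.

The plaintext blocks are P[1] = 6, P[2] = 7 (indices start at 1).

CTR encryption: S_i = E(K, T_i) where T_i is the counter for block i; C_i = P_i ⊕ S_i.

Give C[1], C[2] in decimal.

C[1]: T = 8, S = E(K, T) = 10; 6 ⊕ 10 = 12.
C[2]: T = 9, S = E(K, T) = 14; 7 ⊕ 14 = 9.

C[1] = 12, C[2] = 9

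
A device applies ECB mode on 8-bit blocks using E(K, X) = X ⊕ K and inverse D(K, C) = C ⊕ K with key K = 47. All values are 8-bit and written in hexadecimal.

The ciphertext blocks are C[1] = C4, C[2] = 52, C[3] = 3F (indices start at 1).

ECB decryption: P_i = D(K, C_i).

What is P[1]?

P[1] = 83

P[1]: D(K, C4) = 83.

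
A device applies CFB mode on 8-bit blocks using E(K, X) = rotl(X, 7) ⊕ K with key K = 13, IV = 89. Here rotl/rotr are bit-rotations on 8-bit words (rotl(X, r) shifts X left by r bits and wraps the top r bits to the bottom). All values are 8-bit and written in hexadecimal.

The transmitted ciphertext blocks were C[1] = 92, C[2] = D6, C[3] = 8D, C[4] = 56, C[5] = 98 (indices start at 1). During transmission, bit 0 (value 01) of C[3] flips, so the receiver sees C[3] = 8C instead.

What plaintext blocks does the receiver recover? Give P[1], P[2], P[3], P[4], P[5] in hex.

CFB decryption: P_i = C_i ⊕ E(K, C_{i−1}), with C_{0} = IV.
Only C[3] changed, to 8C. In CFB, a change in C_i flips the same bit in P_i and garbles P_{i+1}. Decrypting the received ciphertext:
P[1]: E(K, 89) = D7; 92 ⊕ D7 = 45.
P[2]: E(K, 92) = 5A; D6 ⊕ 5A = 8C.
P[3]: E(K, D6) = 78; 8C ⊕ 78 = F4.
P[4]: E(K, 8C) = 55; 56 ⊕ 55 = 03.
P[5]: E(K, 56) = 38; 98 ⊕ 38 = A0.
Blocks that differ from the original plaintext: P[3], P[4].

P[1] = 45, P[2] = 8C, P[3] = F4, P[4] = 03, P[5] = A0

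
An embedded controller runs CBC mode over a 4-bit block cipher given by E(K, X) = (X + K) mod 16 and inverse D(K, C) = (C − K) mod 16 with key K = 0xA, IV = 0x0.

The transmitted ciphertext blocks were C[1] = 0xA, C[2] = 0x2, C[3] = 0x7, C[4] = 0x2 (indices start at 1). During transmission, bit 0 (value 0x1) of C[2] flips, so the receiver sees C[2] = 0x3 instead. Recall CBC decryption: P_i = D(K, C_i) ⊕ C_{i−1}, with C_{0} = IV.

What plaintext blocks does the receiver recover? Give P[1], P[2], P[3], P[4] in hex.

P[1] = 0x0, P[2] = 0x3, P[3] = 0xE, P[4] = 0xF

Only C[2] changed, to 0x3. In CBC, a change in C_i garbles P_i and flips the same bit in P_{i+1}. Decrypting the received ciphertext:
P[1]: D(K, 0xA) = 0x0; 0x0 ⊕ 0x0 = 0x0.
P[2]: D(K, 0x3) = 0x9; 0x9 ⊕ 0xA = 0x3.
P[3]: D(K, 0x7) = 0xD; 0xD ⊕ 0x3 = 0xE.
P[4]: D(K, 0x2) = 0x8; 0x8 ⊕ 0x7 = 0xF.
Blocks that differ from the original plaintext: P[2], P[3].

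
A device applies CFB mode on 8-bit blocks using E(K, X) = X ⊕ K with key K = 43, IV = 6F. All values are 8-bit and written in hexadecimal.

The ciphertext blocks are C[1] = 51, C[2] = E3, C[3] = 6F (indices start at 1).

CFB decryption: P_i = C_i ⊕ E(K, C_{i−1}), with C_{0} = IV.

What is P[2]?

P[2]: E(K, 51) = 12; E3 ⊕ 12 = F1.

P[2] = F1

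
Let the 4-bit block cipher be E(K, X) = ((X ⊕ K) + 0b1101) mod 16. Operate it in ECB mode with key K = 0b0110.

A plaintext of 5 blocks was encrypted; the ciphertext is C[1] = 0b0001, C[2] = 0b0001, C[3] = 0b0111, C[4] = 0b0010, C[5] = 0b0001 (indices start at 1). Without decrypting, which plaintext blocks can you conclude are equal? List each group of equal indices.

ECB encrypts each block independently with the same key, so equal ciphertext blocks imply equal plaintext blocks.
C[1] = C[2] = C[5] = 0b0001, so P[1] = P[2] = P[5].

P[1] = P[2] = P[5]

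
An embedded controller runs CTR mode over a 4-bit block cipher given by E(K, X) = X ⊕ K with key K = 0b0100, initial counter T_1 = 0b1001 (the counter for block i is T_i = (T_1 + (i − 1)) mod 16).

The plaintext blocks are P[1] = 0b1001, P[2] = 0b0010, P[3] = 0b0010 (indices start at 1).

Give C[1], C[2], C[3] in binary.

CTR encryption: S_i = E(K, T_i) where T_i is the counter for block i; C_i = P_i ⊕ S_i.
C[1]: T = 0b1001, S = E(K, T) = 0b1101; 0b1001 ⊕ 0b1101 = 0b0100.
C[2]: T = 0b1010, S = E(K, T) = 0b1110; 0b0010 ⊕ 0b1110 = 0b1100.
C[3]: T = 0b1011, S = E(K, T) = 0b1111; 0b0010 ⊕ 0b1111 = 0b1101.

C[1] = 0b0100, C[2] = 0b1100, C[3] = 0b1101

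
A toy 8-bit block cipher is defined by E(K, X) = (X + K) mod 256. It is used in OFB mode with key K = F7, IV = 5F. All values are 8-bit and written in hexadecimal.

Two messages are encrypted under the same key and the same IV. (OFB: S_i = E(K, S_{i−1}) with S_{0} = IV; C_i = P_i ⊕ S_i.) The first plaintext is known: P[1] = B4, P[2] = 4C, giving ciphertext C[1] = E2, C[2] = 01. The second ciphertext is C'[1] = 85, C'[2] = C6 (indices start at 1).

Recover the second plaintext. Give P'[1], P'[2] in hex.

P'[1] = D3, P'[2] = 8B

In OFB with a reused IV, both messages share the same keystream S_i, so C_i ⊕ C'_i = P_i ⊕ P'_i and thus P'_i = P_i ⊕ C_i ⊕ C'_i.
P'[1]: B4 ⊕ E2 ⊕ 85 = D3.
P'[2]: 4C ⊕ 01 ⊕ C6 = 8B.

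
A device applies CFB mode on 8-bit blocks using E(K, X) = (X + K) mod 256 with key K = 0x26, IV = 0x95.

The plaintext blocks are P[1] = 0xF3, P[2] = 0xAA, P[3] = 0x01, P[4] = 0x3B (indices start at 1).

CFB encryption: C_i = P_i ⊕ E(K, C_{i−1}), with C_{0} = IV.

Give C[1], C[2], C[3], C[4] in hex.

C[1]: E(K, 0x95) = 0xBB; 0xF3 ⊕ 0xBB = 0x48.
C[2]: E(K, 0x48) = 0x6E; 0xAA ⊕ 0x6E = 0xC4.
C[3]: E(K, 0xC4) = 0xEA; 0x01 ⊕ 0xEA = 0xEB.
C[4]: E(K, 0xEB) = 0x11; 0x3B ⊕ 0x11 = 0x2A.

C[1] = 0x48, C[2] = 0xC4, C[3] = 0xEB, C[4] = 0x2A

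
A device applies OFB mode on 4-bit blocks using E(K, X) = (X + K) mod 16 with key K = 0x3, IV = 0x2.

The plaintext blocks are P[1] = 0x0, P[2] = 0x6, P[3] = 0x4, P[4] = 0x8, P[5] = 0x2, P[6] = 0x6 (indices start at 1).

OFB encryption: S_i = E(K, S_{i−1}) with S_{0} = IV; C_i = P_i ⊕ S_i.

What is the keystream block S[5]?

C[1]: S = E(K, 0x2) = 0x5; 0x0 ⊕ 0x5 = 0x5.
C[2]: S = E(K, 0x5) = 0x8; 0x6 ⊕ 0x8 = 0xE.
C[3]: S = E(K, 0x8) = 0xB; 0x4 ⊕ 0xB = 0xF.
C[4]: S = E(K, 0xB) = 0xE; 0x8 ⊕ 0xE = 0x6.
C[5]: S = E(K, 0xE) = 0x1; 0x2 ⊕ 0x1 = 0x3.
So S[5] = 0x1.

0x1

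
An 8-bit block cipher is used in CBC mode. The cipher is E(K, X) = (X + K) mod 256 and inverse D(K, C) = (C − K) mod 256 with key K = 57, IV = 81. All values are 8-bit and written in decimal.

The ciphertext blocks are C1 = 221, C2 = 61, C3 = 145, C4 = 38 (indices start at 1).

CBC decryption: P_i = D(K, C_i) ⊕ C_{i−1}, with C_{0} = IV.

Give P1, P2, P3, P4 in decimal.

P1 = 245, P2 = 217, P3 = 101, P4 = 124

P1: D(K, 221) = 164; 164 ⊕ 81 = 245.
P2: D(K, 61) = 4; 4 ⊕ 221 = 217.
P3: D(K, 145) = 88; 88 ⊕ 61 = 101.
P4: D(K, 38) = 237; 237 ⊕ 145 = 124.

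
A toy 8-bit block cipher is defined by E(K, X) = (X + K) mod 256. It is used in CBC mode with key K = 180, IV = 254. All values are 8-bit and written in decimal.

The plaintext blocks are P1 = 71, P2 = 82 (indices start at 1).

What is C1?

CBC encryption: C_i = E(K, P_i ⊕ C_{i−1}), with C_{0} = IV.
C1: P1 ⊕ 254 = 185; E(K, 185) = 109.

C1 = 109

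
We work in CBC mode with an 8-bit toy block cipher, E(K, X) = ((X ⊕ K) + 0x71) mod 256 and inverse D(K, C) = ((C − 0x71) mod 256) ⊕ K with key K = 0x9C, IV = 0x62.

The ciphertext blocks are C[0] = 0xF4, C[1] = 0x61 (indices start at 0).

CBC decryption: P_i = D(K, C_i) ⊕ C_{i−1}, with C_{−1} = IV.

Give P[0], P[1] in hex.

P[0] = 0x7D, P[1] = 0x98

P[0]: D(K, 0xF4) = 0x1F; 0x1F ⊕ 0x62 = 0x7D.
P[1]: D(K, 0x61) = 0x6C; 0x6C ⊕ 0xF4 = 0x98.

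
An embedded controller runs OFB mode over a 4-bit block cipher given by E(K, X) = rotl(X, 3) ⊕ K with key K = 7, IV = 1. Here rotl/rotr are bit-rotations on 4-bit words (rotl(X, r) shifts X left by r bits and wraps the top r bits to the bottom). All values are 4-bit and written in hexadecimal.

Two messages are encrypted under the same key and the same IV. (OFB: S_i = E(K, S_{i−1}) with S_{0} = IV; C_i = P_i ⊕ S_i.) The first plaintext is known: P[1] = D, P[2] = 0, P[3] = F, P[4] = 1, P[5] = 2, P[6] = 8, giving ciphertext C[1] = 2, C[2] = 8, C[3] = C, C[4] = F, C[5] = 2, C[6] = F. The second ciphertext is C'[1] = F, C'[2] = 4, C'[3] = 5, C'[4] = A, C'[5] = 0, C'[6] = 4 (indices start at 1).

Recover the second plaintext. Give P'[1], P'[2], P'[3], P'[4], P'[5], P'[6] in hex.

P'[1] = 0, P'[2] = C, P'[3] = 6, P'[4] = 4, P'[5] = 0, P'[6] = 3

In OFB with a reused IV, both messages share the same keystream S_i, so C_i ⊕ C'_i = P_i ⊕ P'_i and thus P'_i = P_i ⊕ C_i ⊕ C'_i.
P'[1]: D ⊕ 2 ⊕ F = 0.
P'[2]: 0 ⊕ 8 ⊕ 4 = C.
P'[3]: F ⊕ C ⊕ 5 = 6.
P'[4]: 1 ⊕ F ⊕ A = 4.
P'[5]: 2 ⊕ 2 ⊕ 0 = 0.
P'[6]: 8 ⊕ F ⊕ 4 = 3.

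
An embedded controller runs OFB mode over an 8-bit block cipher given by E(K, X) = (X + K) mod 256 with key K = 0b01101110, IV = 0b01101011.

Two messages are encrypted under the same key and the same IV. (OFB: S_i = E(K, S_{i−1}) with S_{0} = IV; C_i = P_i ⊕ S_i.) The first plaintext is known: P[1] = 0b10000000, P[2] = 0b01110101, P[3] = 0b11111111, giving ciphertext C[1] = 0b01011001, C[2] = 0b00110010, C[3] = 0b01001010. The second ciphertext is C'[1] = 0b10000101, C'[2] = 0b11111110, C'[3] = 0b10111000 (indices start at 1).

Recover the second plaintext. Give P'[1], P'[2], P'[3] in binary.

P'[1] = 0b01011100, P'[2] = 0b10111001, P'[3] = 0b00001101

In OFB with a reused IV, both messages share the same keystream S_i, so C_i ⊕ C'_i = P_i ⊕ P'_i and thus P'_i = P_i ⊕ C_i ⊕ C'_i.
P'[1]: 0b10000000 ⊕ 0b01011001 ⊕ 0b10000101 = 0b01011100.
P'[2]: 0b01110101 ⊕ 0b00110010 ⊕ 0b11111110 = 0b10111001.
P'[3]: 0b11111111 ⊕ 0b01001010 ⊕ 0b10111000 = 0b00001101.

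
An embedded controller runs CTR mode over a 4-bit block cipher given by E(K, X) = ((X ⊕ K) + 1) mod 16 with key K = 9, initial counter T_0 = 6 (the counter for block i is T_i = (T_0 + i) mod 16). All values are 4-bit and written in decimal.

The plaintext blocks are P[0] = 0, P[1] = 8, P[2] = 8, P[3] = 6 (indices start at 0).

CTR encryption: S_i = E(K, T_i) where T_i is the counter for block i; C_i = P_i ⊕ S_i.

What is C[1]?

C[0]: T = 6, S = E(K, T) = 0; 0 ⊕ 0 = 0.
C[1]: T = 7, S = E(K, T) = 15; 8 ⊕ 15 = 7.

C[1] = 7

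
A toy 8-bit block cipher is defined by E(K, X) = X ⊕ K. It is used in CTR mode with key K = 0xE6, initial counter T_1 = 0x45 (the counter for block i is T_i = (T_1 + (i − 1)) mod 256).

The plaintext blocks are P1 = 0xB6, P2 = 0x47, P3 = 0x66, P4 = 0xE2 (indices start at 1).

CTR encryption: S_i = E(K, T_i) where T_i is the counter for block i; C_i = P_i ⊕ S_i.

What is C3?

C1: T = 0x45, S = E(K, T) = 0xA3; 0xB6 ⊕ 0xA3 = 0x15.
C2: T = 0x46, S = E(K, T) = 0xA0; 0x47 ⊕ 0xA0 = 0xE7.
C3: T = 0x47, S = E(K, T) = 0xA1; 0x66 ⊕ 0xA1 = 0xC7.

C3 = 0xC7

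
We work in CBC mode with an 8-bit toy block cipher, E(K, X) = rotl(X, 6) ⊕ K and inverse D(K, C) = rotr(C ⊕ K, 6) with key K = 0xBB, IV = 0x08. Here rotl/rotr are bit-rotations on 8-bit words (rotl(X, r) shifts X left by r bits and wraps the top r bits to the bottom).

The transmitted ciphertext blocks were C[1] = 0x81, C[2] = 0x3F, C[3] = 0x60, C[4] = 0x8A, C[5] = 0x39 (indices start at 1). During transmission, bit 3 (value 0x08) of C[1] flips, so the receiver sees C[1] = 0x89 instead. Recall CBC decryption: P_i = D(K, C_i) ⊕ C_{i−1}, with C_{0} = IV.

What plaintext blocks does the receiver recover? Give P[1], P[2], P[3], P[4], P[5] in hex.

Only C[1] changed, to 0x89. In CBC, a change in C_i garbles P_i and flips the same bit in P_{i+1}. Decrypting the received ciphertext:
P[1]: D(K, 0x89) = 0xC8; 0xC8 ⊕ 0x08 = 0xC0.
P[2]: D(K, 0x3F) = 0x12; 0x12 ⊕ 0x89 = 0x9B.
P[3]: D(K, 0x60) = 0x6F; 0x6F ⊕ 0x3F = 0x50.
P[4]: D(K, 0x8A) = 0xC4; 0xC4 ⊕ 0x60 = 0xA4.
P[5]: D(K, 0x39) = 0x0A; 0x0A ⊕ 0x8A = 0x80.
Blocks that differ from the original plaintext: P[1], P[2].

P[1] = 0xC0, P[2] = 0x9B, P[3] = 0x50, P[4] = 0xA4, P[5] = 0x80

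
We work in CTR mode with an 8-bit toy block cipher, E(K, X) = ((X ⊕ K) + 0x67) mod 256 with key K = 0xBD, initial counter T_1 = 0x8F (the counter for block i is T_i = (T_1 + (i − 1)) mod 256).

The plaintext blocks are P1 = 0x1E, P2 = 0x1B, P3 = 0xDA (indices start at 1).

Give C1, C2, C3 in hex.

CTR encryption: S_i = E(K, T_i) where T_i is the counter for block i; C_i = P_i ⊕ S_i.
C1: T = 0x8F, S = E(K, T) = 0x99; 0x1E ⊕ 0x99 = 0x87.
C2: T = 0x90, S = E(K, T) = 0x94; 0x1B ⊕ 0x94 = 0x8F.
C3: T = 0x91, S = E(K, T) = 0x93; 0xDA ⊕ 0x93 = 0x49.

C1 = 0x87, C2 = 0x8F, C3 = 0x49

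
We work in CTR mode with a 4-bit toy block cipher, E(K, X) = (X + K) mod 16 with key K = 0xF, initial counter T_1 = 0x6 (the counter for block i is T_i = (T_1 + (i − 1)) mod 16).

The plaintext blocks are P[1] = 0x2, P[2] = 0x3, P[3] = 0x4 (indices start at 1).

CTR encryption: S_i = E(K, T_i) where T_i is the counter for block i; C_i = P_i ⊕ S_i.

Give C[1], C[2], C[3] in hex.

C[1]: T = 0x6, S = E(K, T) = 0x5; 0x2 ⊕ 0x5 = 0x7.
C[2]: T = 0x7, S = E(K, T) = 0x6; 0x3 ⊕ 0x6 = 0x5.
C[3]: T = 0x8, S = E(K, T) = 0x7; 0x4 ⊕ 0x7 = 0x3.

C[1] = 0x7, C[2] = 0x5, C[3] = 0x3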